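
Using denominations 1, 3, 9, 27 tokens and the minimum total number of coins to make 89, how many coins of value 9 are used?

89 − 3×27→8 − 2×3→2 − 2×1→0
Count of 9: 0

0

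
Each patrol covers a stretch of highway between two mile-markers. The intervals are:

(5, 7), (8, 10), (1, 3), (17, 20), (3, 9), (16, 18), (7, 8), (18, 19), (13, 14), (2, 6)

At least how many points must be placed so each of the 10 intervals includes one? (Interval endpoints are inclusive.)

By right end: [1,3]  [2,6]  [5,7]  [7,8]  [3,9]  [8,10]  [13,14]  [16,18]  [18,19]  [17,20]
[1,3] uncovered → point at 3; [5,7] uncovered → point at 7; [8,10] uncovered → point at 10; [13,14] uncovered → point at 14; [16,18] uncovered → point at 18.
Points: 3, 7, 10, 14, 18 (5 total).

5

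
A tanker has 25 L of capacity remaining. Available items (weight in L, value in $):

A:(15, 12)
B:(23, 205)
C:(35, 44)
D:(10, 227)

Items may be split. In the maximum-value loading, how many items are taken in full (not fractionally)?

1

Ratios (sorted): D 22.70, B 8.91, C 1.26, A 0.80
take D (10 @ 227); take 15/23 of B → 133.70. Capacity used 25/25.
1 item(s) taken whole; one partial (take 15/23 of B).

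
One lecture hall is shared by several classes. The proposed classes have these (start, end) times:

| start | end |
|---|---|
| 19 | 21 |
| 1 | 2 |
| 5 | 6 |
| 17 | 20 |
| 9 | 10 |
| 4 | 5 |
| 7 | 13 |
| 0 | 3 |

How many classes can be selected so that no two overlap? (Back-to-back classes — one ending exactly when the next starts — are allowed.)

5

Order by finish time; keep every interval that doesn't clash with the previous kept one.
By end time: (1,2), (0,3), (4,5), (5,6), (9,10), (7,13), (17,20), (19,21).
Pick (1,2); next start ≥ 2 → (4,5); next start ≥ 5 → (5,6); next start ≥ 6 → (9,10); next start ≥ 10 → (17,20).
Selected 5 classes.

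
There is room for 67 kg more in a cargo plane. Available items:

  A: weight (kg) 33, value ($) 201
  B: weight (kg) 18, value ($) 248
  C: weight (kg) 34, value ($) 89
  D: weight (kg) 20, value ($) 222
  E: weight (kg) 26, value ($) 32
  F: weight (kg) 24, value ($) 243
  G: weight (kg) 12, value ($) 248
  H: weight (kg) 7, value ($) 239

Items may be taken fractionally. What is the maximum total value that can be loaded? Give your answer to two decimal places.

Ratios (sorted): H 34.14, G 20.67, B 13.78, D 11.10, F 10.12, A 6.09, C 2.62, E 1.23
take H (7 @ 239); take G (12 @ 248); take B (18 @ 248); take D (20 @ 222); take 10/24 of F → 101.25. Capacity used 67/67.
Total value = 1058.25

1058.25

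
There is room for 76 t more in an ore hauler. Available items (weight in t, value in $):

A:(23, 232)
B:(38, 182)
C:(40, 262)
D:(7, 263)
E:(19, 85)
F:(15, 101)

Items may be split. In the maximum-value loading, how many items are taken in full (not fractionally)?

Greedy by value/weight ratio, highest first.
Order: D (263/7=37.57) > A (232/23=10.09) > F (101/15=6.73) > C (262/40=6.55) > B (182/38=4.79) > E (85/19=4.47)
Fill: take D (7 @ 263) → take A (23 @ 232) → take F (15 @ 101) → take 31/40 of C → 203.05; 76/76 used.
3 item(s) taken whole; one partial (take 31/40 of C).

3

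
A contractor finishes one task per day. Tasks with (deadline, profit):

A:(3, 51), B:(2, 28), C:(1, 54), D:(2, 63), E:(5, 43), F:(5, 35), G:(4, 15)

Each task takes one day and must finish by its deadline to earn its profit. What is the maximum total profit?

246

Profit order: D=63 C=54 A=51 E=43 F=35 B=28 G=15
Assign: D→slot 2, C→slot 1, A→slot 3, E→slot 5, F→slot 4, B skipped, G skipped.
Slots: [1:C] [2:D] [3:A] [4:F] [5:E]
Profit = 54 + 63 + 51 + 35 + 43 = 246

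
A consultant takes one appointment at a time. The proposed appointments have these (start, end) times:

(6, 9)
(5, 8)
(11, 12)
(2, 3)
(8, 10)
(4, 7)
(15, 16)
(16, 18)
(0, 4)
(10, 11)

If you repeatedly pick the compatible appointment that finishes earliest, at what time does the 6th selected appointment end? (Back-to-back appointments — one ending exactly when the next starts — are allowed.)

16

By end time: (2,3), (0,4), (4,7), (5,8), (6,9), (8,10), (10,11), (11,12), (15,16), (16,18).
Pick (2,3); next start ≥ 3 → (4,7); next start ≥ 7 → (8,10); next start ≥ 10 → (10,11); next start ≥ 11 → (11,12); next start ≥ 12 → (15,16); next start ≥ 16 → (16,18).
Selected: (2,3) (4,7) (8,10) (10,11) (11,12) (15,16) (16,18)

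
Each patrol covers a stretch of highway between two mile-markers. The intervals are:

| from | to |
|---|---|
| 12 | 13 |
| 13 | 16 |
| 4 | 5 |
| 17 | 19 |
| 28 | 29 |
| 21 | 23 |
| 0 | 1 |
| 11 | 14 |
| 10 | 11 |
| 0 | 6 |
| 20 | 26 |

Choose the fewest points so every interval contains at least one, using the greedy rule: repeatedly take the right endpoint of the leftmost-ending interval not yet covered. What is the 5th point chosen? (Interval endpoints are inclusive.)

By right end: [0,1]  [4,5]  [0,6]  [10,11]  [12,13]  [11,14]  [13,16]  [17,19]  [21,23]  [20,26]  [28,29]
[0,1] uncovered → point at 1; [4,5] uncovered → point at 5; [10,11] uncovered → point at 11; [12,13] uncovered → point at 13; [17,19] uncovered → point at 19; [21,23] uncovered → point at 23; [28,29] uncovered → point at 29.
Points: 1, 5, 11, 13, 19, 23, 29 (7 total).

19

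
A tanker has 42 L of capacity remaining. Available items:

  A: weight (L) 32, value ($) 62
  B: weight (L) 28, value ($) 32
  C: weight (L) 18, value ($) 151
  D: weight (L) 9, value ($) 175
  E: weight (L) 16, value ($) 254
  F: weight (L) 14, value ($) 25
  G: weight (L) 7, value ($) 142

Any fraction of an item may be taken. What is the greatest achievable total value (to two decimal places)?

654.89

Ratios (sorted): G 20.29, D 19.44, E 15.88, C 8.39, A 1.94, F 1.79, B 1.14
take G (7 @ 142); take D (9 @ 175); take E (16 @ 254); take 10/18 of C → 83.89. Capacity used 42/42.
Total value = 654.89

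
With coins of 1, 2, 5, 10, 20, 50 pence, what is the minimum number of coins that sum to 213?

7

213 = 4×50 + 1×10 + 1×2 + 1×1
Total coins = 4 + 1 + 1 + 1 = 7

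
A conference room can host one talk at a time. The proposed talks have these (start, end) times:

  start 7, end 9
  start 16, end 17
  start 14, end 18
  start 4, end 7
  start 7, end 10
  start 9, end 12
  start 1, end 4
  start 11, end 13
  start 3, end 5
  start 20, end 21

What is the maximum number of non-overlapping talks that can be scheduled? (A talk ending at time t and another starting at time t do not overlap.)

Sorted by end: (1,4)  (3,5)  (4,7)  (7,9)  (7,10)  (9,12)  (11,13)  (16,17)  (14,18)  (20,21)
take (1,4); take (4,7); take (7,9); take (9,12); take (16,17); take (20,21).
Selected 6 talks.

6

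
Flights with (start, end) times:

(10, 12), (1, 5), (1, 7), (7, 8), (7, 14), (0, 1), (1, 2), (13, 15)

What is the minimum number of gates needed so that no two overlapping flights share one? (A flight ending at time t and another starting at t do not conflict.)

3

starts: [0, 1, 1, 1, 7, 7, 10, 13]
ends:   [1, 2, 5, 7, 8, 12, 14, 15]
s0→1 e1→0 s1→1 s1→2 s1→3  — peak 3.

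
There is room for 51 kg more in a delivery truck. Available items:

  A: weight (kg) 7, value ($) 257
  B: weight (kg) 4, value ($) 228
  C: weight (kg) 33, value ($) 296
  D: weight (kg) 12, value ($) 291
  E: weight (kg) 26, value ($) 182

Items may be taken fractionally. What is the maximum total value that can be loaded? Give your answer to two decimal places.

Order: B (228/4=57.00) > A (257/7=36.71) > D (291/12=24.25) > C (296/33=8.97) > E (182/26=7.00)
Fill: take B (4 @ 228) → take A (7 @ 257) → take D (12 @ 291) → take 28/33 of C → 251.15; 51/51 used.
Total value = 1027.15

1027.15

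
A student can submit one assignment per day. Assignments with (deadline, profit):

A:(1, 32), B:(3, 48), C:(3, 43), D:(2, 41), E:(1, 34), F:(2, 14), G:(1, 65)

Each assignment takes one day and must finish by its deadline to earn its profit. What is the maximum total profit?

By profit: G(d1,65), B(d3,48), C(d3,43), D(d2,41), E(d1,34), A(d1,32), F(d2,14)
G→slot 1; B→slot 3; C→slot 2; D skipped; E skipped; A skipped; F skipped.
Profit = 65 + 43 + 48 = 156

156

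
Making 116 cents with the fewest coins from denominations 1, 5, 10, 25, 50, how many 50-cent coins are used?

116 − 2×50→16 − 1×10→6 − 1×5→1 − 1×1→0
Count of 50: 2

2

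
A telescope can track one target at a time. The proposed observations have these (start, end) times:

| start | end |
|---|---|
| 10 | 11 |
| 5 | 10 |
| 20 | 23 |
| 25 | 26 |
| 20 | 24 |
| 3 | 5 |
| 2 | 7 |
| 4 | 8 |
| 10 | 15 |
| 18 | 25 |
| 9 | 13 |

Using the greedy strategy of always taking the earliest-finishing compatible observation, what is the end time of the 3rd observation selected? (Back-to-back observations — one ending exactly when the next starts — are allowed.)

11

Sorted by end: (3,5)  (2,7)  (4,8)  (5,10)  (10,11)  (9,13)  (10,15)  (20,23)  (20,24)  (18,25)  (25,26)
take (3,5); take (5,10); take (10,11); take (20,23); take (25,26).
Selected: (3,5) (5,10) (10,11) (20,23) (25,26)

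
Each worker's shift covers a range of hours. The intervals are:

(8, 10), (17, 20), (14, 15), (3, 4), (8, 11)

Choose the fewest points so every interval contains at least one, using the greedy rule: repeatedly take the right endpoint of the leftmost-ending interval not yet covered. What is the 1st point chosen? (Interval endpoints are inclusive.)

4

Sorted: [3,4] [8,10] [8,11] [14,15] [17,20]
{[3,4]} hit by 4; {[8,10],[8,11]} hit by 10; {[14,15]} hit by 15; {[17,20]} hit by 20.
Points: 4, 10, 15, 20 (4 total).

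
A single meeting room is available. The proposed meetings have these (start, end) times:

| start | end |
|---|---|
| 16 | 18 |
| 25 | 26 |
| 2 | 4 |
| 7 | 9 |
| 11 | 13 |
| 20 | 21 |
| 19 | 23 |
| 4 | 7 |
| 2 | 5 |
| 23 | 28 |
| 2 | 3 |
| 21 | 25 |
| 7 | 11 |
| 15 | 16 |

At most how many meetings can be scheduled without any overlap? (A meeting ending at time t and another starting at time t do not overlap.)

9

Sort by end time and greedily take each interval whose start is ≥ the last chosen end.
By end time: (2,3), (2,4), (2,5), (4,7), (7,9), (7,11), (11,13), (15,16), (16,18), (20,21), (19,23), (21,25), (25,26), (23,28).
Pick (2,3); next start ≥ 3 → (4,7); next start ≥ 7 → (7,9); next start ≥ 9 → (11,13); next start ≥ 13 → (15,16); next start ≥ 16 → (16,18); next start ≥ 18 → (20,21); next start ≥ 21 → (21,25); next start ≥ 25 → (25,26).
Selected 9 meetings.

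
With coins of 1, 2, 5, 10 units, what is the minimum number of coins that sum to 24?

Greedy: take as many of the largest coin as possible, then repeat with the remainder.
24 = 2×10 + 2×2
Total coins = 2 + 2 = 4

4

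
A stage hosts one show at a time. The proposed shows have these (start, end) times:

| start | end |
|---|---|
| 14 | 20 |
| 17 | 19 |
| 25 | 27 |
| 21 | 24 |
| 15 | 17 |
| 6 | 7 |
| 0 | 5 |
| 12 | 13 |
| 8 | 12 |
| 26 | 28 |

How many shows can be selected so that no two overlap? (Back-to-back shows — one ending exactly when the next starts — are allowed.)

8

Order by finish time; keep every interval that doesn't clash with the previous kept one.
By end time: (0,5), (6,7), (8,12), (12,13), (15,17), (17,19), (14,20), (21,24), (25,27), (26,28).
Pick (0,5); next start ≥ 5 → (6,7); next start ≥ 7 → (8,12); next start ≥ 12 → (12,13); next start ≥ 13 → (15,17); next start ≥ 17 → (17,19); next start ≥ 19 → (21,24); next start ≥ 24 → (25,27).
Selected 8 shows.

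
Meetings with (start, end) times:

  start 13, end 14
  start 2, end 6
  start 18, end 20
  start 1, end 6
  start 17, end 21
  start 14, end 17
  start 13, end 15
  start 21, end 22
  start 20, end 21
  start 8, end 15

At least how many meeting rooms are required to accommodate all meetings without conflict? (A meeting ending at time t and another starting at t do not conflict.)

3

The answer is the maximum number of intervals overlapping at any instant.
starts: [1, 2, 8, 13, 13, 14, 17, 18, 20, 21]
ends:   [6, 6, 14, 15, 15, 17, 20, 21, 21, 22]
s1→1 s2→2 e6→1 e6→0 s8→1 s13→2 s13→3  — peak 3.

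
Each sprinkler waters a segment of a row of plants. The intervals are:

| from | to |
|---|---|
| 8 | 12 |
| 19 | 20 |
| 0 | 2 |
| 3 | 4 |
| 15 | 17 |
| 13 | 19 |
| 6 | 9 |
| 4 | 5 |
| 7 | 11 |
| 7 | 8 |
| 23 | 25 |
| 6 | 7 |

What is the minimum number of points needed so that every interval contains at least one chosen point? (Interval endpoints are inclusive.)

Sort by right endpoint; whenever an interval is uncovered, place a point at its right end.
By right end: [0,2]  [3,4]  [4,5]  [6,7]  [7,8]  [6,9]  [7,11]  [8,12]  [15,17]  [13,19]  [19,20]  [23,25]
[0,2] uncovered → point at 2; [3,4] uncovered → point at 4; [6,7] uncovered → point at 7; [8,12] uncovered → point at 12; [15,17] uncovered → point at 17; [19,20] uncovered → point at 20; [23,25] uncovered → point at 25.
Points: 2, 4, 7, 12, 17, 20, 25 (7 total).

7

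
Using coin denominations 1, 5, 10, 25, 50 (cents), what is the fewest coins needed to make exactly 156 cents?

Greedy: take as many of the largest coin as possible, then repeat with the remainder.
156 = 3×50 + 1×5 + 1×1
Total coins = 3 + 1 + 1 = 5

5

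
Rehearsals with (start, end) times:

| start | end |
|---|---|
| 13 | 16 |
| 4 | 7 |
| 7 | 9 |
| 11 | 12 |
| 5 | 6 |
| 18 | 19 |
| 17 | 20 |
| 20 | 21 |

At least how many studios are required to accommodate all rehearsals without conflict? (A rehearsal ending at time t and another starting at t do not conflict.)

Events (time:±→running): 4:+→1 5:+→2 … peak 2.

2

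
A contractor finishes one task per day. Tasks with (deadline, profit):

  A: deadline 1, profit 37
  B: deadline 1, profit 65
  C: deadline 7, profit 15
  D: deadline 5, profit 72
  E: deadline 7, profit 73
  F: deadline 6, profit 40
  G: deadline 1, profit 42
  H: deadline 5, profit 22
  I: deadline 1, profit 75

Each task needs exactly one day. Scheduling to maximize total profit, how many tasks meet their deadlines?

Sort by profit descending; place each in the latest free slot ≤ its deadline.
By profit: I(d1,75), E(d7,73), D(d5,72), B(d1,65), G(d1,42), F(d6,40), A(d1,37), H(d5,22), C(d7,15)
I→slot 1; E→slot 7; D→slot 5; B skipped; G skipped; F→slot 6; A skipped; H→slot 4; C→slot 3.
6 of 9 scheduled.

6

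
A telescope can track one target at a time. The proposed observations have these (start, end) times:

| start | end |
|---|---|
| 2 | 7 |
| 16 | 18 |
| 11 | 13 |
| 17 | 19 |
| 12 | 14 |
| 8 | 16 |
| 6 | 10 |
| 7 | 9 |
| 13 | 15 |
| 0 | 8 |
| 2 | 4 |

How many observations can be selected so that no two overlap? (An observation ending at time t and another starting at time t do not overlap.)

Greedy by earliest finish: after sorting by end time, pick each interval compatible with the last pick.
By end time: (2,4), (2,7), (0,8), (7,9), (6,10), (11,13), (12,14), (13,15), (8,16), (16,18), (17,19).
Pick (2,4); next start ≥ 4 → (7,9); next start ≥ 9 → (11,13); next start ≥ 13 → (13,15); next start ≥ 15 → (16,18).
Selected 5 observations.

5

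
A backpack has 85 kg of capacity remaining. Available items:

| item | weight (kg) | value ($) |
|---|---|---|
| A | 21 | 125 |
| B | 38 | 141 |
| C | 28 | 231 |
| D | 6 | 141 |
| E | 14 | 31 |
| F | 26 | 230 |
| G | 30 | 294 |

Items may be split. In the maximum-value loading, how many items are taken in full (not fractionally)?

Greedy by value/weight ratio, highest first.
Order: D (141/6=23.50) > G (294/30=9.80) > F (230/26=8.85) > C (231/28=8.25) > A (125/21=5.95) > B (141/38=3.71) > E (31/14=2.21)
Fill: take D (6 @ 141) → take G (30 @ 294) → take F (26 @ 230) → take 23/28 of C → 189.75; 85/85 used.
3 item(s) taken whole; one partial (take 23/28 of C).

3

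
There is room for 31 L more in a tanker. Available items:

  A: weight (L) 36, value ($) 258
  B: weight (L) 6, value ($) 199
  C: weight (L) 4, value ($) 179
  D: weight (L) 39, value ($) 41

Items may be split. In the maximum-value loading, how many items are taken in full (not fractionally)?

2

Sort by value per unit weight and fill in that order.
Order: C (179/4=44.75) > B (199/6=33.17) > A (258/36=7.17) > D (41/39=1.05)
Fill: take C (4 @ 179) → take B (6 @ 199) → take 21/36 of A → 150.50; 31/31 used.
2 item(s) taken whole; one partial (take 21/36 of A).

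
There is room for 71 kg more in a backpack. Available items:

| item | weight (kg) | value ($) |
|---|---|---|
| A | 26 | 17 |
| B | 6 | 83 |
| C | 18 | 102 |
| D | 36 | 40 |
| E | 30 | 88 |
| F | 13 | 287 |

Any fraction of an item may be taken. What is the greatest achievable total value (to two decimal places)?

564.44

Ratios (sorted): F 22.08, B 13.83, C 5.67, E 2.93, D 1.11, A 0.65
take F (13 @ 287); take B (6 @ 83); take C (18 @ 102); take E (30 @ 88); take 4/36 of D → 4.44. Capacity used 71/71.
Total value = 564.44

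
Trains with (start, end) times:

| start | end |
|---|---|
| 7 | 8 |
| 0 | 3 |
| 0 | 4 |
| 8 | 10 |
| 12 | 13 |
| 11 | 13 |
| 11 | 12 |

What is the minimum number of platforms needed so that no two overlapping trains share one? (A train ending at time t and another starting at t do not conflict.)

Count concurrent intervals with a sweep; the peak is the room count.
Events (time:±→running): 0:+→1 0:+→2 … peak 2.

2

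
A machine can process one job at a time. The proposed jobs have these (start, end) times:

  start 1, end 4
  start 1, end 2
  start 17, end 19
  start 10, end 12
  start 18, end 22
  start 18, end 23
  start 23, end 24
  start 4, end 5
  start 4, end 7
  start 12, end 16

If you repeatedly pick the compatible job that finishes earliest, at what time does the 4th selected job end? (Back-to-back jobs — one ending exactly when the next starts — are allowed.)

16

Greedy by earliest finish: after sorting by end time, pick each interval compatible with the last pick.
Sorted by end: (1,2)  (1,4)  (4,5)  (4,7)  (10,12)  (12,16)  (17,19)  (18,22)  (18,23)  (23,24)
take (1,2); take (4,5); skip (4,7); take (10,12); take (12,16); take (17,19); skip (18,23); take (23,24).
Selected: (1,2) (4,5) (10,12) (12,16) (17,19) (23,24)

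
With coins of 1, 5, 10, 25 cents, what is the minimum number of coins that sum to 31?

31 = 1×25 + 1×5 + 1×1
Total coins = 1 + 1 + 1 = 3

3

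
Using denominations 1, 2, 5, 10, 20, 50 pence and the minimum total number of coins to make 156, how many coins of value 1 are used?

1

Use the largest denomination that fits, subtract, and repeat.
156 = 3×50 + 1×5 + 1×1
Count of 1: 1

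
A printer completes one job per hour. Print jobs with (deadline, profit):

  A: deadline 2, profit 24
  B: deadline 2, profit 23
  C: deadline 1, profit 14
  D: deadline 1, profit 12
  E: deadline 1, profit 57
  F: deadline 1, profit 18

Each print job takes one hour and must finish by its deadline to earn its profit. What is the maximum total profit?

Profit order: E=57 A=24 B=23 F=18 C=14 D=12
Assign: E→slot 1, A→slot 2, B skipped, F skipped, C skipped, D skipped.
Slots: [1:E] [2:A]
Profit = 57 + 24 = 81

81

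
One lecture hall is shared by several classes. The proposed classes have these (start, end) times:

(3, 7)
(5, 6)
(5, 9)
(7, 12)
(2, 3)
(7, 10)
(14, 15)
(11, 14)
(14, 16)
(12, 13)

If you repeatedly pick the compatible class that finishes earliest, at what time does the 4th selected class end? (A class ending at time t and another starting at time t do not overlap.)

13

By end time: (2,3), (5,6), (3,7), (5,9), (7,10), (7,12), (12,13), (11,14), (14,15), (14,16).
Pick (2,3); next start ≥ 3 → (5,6); next start ≥ 6 → (7,10); next start ≥ 10 → (12,13); next start ≥ 13 → (14,15).
Selected: (2,3) (5,6) (7,10) (12,13) (14,15)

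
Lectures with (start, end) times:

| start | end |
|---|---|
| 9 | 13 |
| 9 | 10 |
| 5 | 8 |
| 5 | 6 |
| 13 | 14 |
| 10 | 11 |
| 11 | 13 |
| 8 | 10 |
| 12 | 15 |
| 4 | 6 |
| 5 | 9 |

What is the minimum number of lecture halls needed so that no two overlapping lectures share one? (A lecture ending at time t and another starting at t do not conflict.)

4

Count concurrent intervals with a sweep; the peak is the room count.
Events (time:±→running): 4:+→1 5:+→2 5:+→3 5:+→4 … peak 4.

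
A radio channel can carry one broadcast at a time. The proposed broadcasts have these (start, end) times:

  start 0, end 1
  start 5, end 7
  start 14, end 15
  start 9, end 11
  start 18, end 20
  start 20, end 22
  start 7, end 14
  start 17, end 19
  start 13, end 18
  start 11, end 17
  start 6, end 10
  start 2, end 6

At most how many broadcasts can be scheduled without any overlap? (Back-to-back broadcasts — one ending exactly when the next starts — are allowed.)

Sorted by end: (0,1)  (2,6)  (5,7)  (6,10)  (9,11)  (7,14)  (14,15)  (11,17)  (13,18)  (17,19)  (18,20)  (20,22)
take (0,1); take (2,6); take (6,10); skip (9,11); skip (7,14); take (14,15); take (17,19); take (20,22).
Selected 6 broadcasts.

6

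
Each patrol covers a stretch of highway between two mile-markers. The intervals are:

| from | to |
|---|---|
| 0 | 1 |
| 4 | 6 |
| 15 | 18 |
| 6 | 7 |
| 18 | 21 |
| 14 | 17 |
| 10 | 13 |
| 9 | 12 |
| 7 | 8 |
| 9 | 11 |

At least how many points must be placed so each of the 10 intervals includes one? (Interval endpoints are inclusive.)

6

Sort by right endpoint; whenever an interval is uncovered, place a point at its right end.
By right end: [0,1]  [4,6]  [6,7]  [7,8]  [9,11]  [9,12]  [10,13]  [14,17]  [15,18]  [18,21]
[0,1] uncovered → point at 1; [4,6] uncovered → point at 6; [7,8] uncovered → point at 8; [9,11] uncovered → point at 11; [14,17] uncovered → point at 17; [18,21] uncovered → point at 21.
Points: 1, 6, 8, 11, 17, 21 (6 total).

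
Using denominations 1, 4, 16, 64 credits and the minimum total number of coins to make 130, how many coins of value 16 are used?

0

130 = 2×64 + 2×1
Count of 16: 0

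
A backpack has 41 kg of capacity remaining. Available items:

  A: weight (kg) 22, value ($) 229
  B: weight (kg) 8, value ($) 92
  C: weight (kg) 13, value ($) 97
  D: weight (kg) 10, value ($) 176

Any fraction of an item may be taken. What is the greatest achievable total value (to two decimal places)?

Greedy by value/weight ratio, highest first.
Ratios (sorted): D 17.60, B 11.50, A 10.41, C 7.46
take D (10 @ 176); take B (8 @ 92); take A (22 @ 229); take 1/13 of C → 7.46. Capacity used 41/41.
Total value = 504.46

504.46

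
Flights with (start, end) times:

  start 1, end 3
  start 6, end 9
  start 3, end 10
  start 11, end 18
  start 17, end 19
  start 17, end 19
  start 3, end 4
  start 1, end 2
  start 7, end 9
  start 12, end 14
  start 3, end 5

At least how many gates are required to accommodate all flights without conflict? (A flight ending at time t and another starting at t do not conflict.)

Count concurrent intervals with a sweep; the peak is the room count.
starts: [1, 1, 3, 3, 3, 6, 7, 11, 12, 17, 17]
ends:   [2, 3, 4, 5, 9, 9, 10, 14, 18, 19, 19]
s1→1 s1→2 e2→1 e3→0 s3→1 s3→2 s3→3  — peak 3.

3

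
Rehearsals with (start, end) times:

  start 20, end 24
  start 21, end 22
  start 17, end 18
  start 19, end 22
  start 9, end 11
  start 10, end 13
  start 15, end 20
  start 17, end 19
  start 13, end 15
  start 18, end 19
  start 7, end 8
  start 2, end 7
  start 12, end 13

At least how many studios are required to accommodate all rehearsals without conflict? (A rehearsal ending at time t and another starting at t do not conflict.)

starts: [2, 7, 9, 10, 12, 13, 15, 17, 17, 18, 19, 20, 21]
ends:   [7, 8, 11, 13, 13, 15, 18, 19, 19, 20, 22, 22, 24]
s2→1 e7→0 s7→1 e8→0 s9→1 s10→2 e11→1 s12→2 e13→1 e13→0 s13→1 e15→0 s15→1 s17→2 s17→3  — peak 3.

3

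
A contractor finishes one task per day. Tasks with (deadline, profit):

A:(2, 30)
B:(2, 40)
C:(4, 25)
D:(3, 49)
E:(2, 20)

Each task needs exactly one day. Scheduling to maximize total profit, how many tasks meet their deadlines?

4

Take jobs in profit order; each goes to the latest open slot no later than its deadline.
Profit order: D=49 B=40 A=30 C=25 E=20
Assign: D→slot 3, B→slot 2, A→slot 1, C→slot 4, E skipped.
Slots: [1:A] [2:B] [3:D] [4:C]
4 of 5 scheduled.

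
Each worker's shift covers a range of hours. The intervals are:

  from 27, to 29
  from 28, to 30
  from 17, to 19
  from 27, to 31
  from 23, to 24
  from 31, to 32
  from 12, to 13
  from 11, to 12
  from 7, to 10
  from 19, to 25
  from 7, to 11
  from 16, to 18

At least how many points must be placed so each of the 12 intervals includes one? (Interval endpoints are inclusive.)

6

Process intervals by earliest right end; each time one isn't hit yet, stab at its right endpoint.
Sorted: [7,10] [7,11] [11,12] [12,13] [16,18] [17,19] [23,24] [19,25] [27,29] [28,30] [27,31] [31,32]
{[7,10],[7,11]} hit by 10; {[11,12],[12,13]} hit by 12; {[16,18],[17,19]} hit by 18; {[23,24],[19,25]} hit by 24; {[27,29],[28,30],[27,31]} hit by 29; {[31,32]} hit by 32.
Points: 10, 12, 18, 24, 29, 32 (6 total).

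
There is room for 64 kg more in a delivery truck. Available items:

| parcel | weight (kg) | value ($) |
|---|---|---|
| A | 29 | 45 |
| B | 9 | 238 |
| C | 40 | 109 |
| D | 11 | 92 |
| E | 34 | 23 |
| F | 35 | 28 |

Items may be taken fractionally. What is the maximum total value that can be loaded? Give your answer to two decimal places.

Sort by value per unit weight and fill in that order.
Ratios (sorted): B 26.44, D 8.36, C 2.73, A 1.55, F 0.80, E 0.68
take B (9 @ 238); take D (11 @ 92); take C (40 @ 109); take 4/29 of A → 6.21. Capacity used 64/64.
Total value = 445.21

445.21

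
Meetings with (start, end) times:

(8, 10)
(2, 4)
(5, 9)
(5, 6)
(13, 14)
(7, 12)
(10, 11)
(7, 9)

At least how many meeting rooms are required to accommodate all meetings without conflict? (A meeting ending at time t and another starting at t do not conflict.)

The answer is the maximum number of intervals overlapping at any instant.
starts: [2, 5, 5, 7, 7, 8, 10, 13]
ends:   [4, 6, 9, 9, 10, 11, 12, 14]
s2→1 e4→0 s5→1 s5→2 e6→1 s7→2 s7→3 s8→4  — peak 4.

4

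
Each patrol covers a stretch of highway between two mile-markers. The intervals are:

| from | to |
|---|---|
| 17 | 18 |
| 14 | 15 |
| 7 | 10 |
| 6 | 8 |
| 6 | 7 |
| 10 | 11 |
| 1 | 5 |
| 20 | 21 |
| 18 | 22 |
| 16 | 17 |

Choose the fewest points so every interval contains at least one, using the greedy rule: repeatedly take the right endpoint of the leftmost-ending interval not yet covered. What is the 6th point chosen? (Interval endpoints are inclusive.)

Process intervals by earliest right end; each time one isn't hit yet, stab at its right endpoint.
By right end: [1,5]  [6,7]  [6,8]  [7,10]  [10,11]  [14,15]  [16,17]  [17,18]  [20,21]  [18,22]
[1,5] uncovered → point at 5; [6,7] uncovered → point at 7; [10,11] uncovered → point at 11; [14,15] uncovered → point at 15; [16,17] uncovered → point at 17; [20,21] uncovered → point at 21.
Points: 5, 7, 11, 15, 17, 21 (6 total).

21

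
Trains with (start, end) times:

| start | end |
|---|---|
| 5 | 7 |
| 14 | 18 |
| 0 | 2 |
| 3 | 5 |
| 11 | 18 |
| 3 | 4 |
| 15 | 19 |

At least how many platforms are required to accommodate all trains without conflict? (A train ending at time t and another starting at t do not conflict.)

Count concurrent intervals with a sweep; the peak is the room count.
Events (time:±→running): 0:+→1 2:-→0 3:+→1 3:+→2 4:-→1 5:-→0 5:+→1 7:-→0 11:+→1 14:+→2 15:+→3 … peak 3.

3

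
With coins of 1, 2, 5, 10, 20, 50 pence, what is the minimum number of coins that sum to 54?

54 = 1×50 + 2×2
Total coins = 1 + 2 = 3

3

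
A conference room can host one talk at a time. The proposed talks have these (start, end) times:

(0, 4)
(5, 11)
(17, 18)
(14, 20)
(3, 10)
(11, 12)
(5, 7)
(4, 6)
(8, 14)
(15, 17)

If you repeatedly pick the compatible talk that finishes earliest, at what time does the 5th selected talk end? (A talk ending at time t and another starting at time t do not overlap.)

Order by finish time; keep every interval that doesn't clash with the previous kept one.
Sorted by end: (0,4)  (4,6)  (5,7)  (3,10)  (5,11)  (11,12)  (8,14)  (15,17)  (17,18)  (14,20)
take (0,4); take (4,6); skip (5,7); take (11,12); skip (8,14); take (15,17); take (17,18); skip (14,20).
Selected: (0,4) (4,6) (11,12) (15,17) (17,18)

18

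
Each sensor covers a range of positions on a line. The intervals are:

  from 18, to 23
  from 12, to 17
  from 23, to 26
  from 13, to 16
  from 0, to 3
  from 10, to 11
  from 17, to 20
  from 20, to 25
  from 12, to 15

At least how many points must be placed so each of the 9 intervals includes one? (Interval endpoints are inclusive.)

Process intervals by earliest right end; each time one isn't hit yet, stab at its right endpoint.
Sorted: [0,3] [10,11] [12,15] [13,16] [12,17] [17,20] [18,23] [20,25] [23,26]
{[0,3]} hit by 3; {[10,11]} hit by 11; {[12,15],[13,16],[12,17]} hit by 15; {[17,20],[18,23],[20,25]} hit by 20; {[23,26]} hit by 26.
Points: 3, 11, 15, 20, 26 (5 total).

5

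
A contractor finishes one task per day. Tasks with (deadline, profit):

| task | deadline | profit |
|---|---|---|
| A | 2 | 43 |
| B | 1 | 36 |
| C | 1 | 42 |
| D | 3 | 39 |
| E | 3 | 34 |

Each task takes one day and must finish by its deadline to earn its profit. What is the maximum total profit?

Take jobs in profit order; each goes to the latest open slot no later than its deadline.
Profit order: A=43 C=42 D=39 B=36 E=34
Assign: A→slot 2, C→slot 1, D→slot 3, B skipped, E skipped.
Slots: [1:C] [2:A] [3:D]
Profit = 42 + 43 + 39 = 124

124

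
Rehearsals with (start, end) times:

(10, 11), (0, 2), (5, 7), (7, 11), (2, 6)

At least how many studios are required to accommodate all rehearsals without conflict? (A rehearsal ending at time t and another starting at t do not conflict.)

The answer is the maximum number of intervals overlapping at any instant.
Events (time:±→running): 0:+→1 2:-→0 2:+→1 5:+→2 … peak 2.

2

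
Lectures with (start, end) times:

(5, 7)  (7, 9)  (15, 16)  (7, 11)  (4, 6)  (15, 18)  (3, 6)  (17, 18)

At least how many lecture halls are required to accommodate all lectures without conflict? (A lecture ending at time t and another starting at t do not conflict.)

3

Count concurrent intervals with a sweep; the peak is the room count.
starts: [3, 4, 5, 7, 7, 15, 15, 17]
ends:   [6, 6, 7, 9, 11, 16, 18, 18]
s3→1 s4→2 s5→3  — peak 3.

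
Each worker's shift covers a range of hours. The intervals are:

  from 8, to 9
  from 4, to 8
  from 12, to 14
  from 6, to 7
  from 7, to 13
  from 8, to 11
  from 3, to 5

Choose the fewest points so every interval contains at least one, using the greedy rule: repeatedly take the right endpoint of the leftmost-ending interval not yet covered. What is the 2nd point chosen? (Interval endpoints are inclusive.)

7

Process intervals by earliest right end; each time one isn't hit yet, stab at its right endpoint.
Sorted: [3,5] [6,7] [4,8] [8,9] [8,11] [7,13] [12,14]
{[3,5]} hit by 5; {[6,7],[4,8]} hit by 7; {[8,9],[8,11],[7,13]} hit by 9; {[12,14]} hit by 14.
Points: 5, 7, 9, 14 (4 total).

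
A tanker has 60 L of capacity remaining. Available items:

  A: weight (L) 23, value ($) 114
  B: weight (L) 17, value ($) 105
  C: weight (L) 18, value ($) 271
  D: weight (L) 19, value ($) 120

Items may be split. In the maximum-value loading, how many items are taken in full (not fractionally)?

3

Ratios (sorted): C 15.06, D 6.32, B 6.18, A 4.96
take C (18 @ 271); take D (19 @ 120); take B (17 @ 105); take 6/23 of A → 29.74. Capacity used 60/60.
3 item(s) taken whole; one partial (take 6/23 of A).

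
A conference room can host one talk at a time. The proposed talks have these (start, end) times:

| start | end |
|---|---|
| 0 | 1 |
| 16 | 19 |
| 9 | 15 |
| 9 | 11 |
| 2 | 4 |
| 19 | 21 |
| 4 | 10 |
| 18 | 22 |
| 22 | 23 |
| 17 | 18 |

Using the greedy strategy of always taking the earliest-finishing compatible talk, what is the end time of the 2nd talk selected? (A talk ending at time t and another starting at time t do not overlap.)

4

Greedy by earliest finish: after sorting by end time, pick each interval compatible with the last pick.
By end time: (0,1), (2,4), (4,10), (9,11), (9,15), (17,18), (16,19), (19,21), (18,22), (22,23).
Pick (0,1); next start ≥ 1 → (2,4); next start ≥ 4 → (4,10); next start ≥ 10 → (17,18); next start ≥ 18 → (19,21); next start ≥ 21 → (22,23).
Selected: (0,1) (2,4) (4,10) (17,18) (19,21) (22,23)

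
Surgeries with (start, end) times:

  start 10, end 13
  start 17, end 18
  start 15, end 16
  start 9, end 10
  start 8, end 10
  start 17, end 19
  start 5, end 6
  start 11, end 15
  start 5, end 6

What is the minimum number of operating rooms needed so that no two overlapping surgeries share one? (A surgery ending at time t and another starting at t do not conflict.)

2

The answer is the maximum number of intervals overlapping at any instant.
starts: [5, 5, 8, 9, 10, 11, 15, 17, 17]
ends:   [6, 6, 10, 10, 13, 15, 16, 18, 19]
s5→1 s5→2  — peak 2.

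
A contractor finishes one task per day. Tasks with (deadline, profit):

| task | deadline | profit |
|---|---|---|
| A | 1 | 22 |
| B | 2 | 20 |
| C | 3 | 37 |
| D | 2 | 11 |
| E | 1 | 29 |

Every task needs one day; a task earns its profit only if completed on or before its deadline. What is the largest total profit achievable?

Take jobs in profit order; each goes to the latest open slot no later than its deadline.
Profit order: C=37 E=29 A=22 B=20 D=11
Assign: C→slot 3, E→slot 1, A skipped, B→slot 2, D skipped.
Slots: [1:E] [2:B] [3:C]
Profit = 29 + 20 + 37 = 86

86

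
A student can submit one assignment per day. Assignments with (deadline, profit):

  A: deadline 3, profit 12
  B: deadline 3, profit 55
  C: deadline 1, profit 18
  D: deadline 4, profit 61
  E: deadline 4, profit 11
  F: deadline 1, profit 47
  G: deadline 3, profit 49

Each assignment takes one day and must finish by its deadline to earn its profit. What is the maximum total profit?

Profit order: D=61 B=55 G=49 F=47 C=18 A=12 E=11
Assign: D→slot 4, B→slot 3, G→slot 2, F→slot 1, C skipped, A skipped, E skipped.
Slots: [1:F] [2:G] [3:B] [4:D]
Profit = 47 + 49 + 55 + 61 = 212

212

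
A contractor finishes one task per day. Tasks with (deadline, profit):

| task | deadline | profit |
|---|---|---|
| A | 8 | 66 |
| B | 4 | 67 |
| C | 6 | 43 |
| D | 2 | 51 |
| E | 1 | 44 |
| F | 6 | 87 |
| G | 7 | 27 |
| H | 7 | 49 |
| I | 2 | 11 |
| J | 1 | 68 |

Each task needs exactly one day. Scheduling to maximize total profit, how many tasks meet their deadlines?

Profit order: F=87 J=68 B=67 A=66 D=51 H=49 E=44 C=43 G=27 I=11
Assign: F→slot 6, J→slot 1, B→slot 4, A→slot 8, D→slot 2, H→slot 7, E skipped, C→slot 5, G→slot 3, I skipped.
Slots: [1:J] [2:D] [3:G] [4:B] [5:C] [6:F] [7:H] [8:A]
8 of 10 scheduled.

8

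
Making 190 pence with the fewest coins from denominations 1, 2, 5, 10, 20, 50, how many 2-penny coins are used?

Use the largest denomination that fits, subtract, and repeat.
190 = 3×50 + 2×20
Count of 2: 0

0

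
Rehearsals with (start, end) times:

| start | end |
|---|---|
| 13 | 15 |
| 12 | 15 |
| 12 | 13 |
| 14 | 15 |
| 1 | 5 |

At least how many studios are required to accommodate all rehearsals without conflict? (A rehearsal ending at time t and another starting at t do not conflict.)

starts: [1, 12, 12, 13, 14]
ends:   [5, 13, 15, 15, 15]
s1→1 e5→0 s12→1 s12→2 e13→1 s13→2 s14→3  — peak 3.

3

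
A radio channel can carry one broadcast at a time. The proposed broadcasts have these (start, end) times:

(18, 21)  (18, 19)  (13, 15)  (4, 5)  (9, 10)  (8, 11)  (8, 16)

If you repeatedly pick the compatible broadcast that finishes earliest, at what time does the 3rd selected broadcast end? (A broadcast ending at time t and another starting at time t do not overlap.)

15

Greedy by earliest finish: after sorting by end time, pick each interval compatible with the last pick.
By end time: (4,5), (9,10), (8,11), (13,15), (8,16), (18,19), (18,21).
Pick (4,5); next start ≥ 5 → (9,10); next start ≥ 10 → (13,15); next start ≥ 15 → (18,19).
Selected: (4,5) (9,10) (13,15) (18,19)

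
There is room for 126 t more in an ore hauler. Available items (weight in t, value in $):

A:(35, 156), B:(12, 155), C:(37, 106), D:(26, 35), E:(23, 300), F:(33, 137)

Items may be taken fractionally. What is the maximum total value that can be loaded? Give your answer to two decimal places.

Sort by value per unit weight and fill in that order.
Order: E (300/23=13.04) > B (155/12=12.92) > A (156/35=4.46) > F (137/33=4.15) > C (106/37=2.86) > D (35/26=1.35)
Fill: take E (23 @ 300) → take B (12 @ 155) → take A (35 @ 156) → take F (33 @ 137) → take 23/37 of C → 65.89; 126/126 used.
Total value = 813.89

813.89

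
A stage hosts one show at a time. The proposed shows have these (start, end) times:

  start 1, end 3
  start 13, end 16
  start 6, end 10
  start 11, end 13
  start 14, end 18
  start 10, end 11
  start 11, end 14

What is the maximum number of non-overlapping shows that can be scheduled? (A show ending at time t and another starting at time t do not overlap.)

Order by finish time; keep every interval that doesn't clash with the previous kept one.
By end time: (1,3), (6,10), (10,11), (11,13), (11,14), (13,16), (14,18).
Pick (1,3); next start ≥ 3 → (6,10); next start ≥ 10 → (10,11); next start ≥ 11 → (11,13); next start ≥ 13 → (13,16).
Selected 5 shows.

5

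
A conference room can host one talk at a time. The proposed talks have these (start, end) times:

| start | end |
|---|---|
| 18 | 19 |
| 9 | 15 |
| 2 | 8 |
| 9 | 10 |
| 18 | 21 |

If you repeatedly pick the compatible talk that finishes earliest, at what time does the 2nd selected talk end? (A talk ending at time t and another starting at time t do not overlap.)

10

By end time: (2,8), (9,10), (9,15), (18,19), (18,21).
Pick (2,8); next start ≥ 8 → (9,10); next start ≥ 10 → (18,19).
Selected: (2,8) (9,10) (18,19)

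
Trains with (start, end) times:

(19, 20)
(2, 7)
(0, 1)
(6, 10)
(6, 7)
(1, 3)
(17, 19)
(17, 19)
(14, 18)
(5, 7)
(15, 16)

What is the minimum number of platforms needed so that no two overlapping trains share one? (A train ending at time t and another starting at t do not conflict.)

Events (time:±→running): 0:+→1 1:-→0 1:+→1 2:+→2 3:-→1 5:+→2 6:+→3 6:+→4 … peak 4.

4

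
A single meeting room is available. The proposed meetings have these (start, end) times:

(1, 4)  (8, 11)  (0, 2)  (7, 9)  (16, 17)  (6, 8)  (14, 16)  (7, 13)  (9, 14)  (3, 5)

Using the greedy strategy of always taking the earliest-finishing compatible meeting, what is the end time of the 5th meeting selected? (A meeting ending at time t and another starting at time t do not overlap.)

Sort by end time and greedily take each interval whose start is ≥ the last chosen end.
By end time: (0,2), (1,4), (3,5), (6,8), (7,9), (8,11), (7,13), (9,14), (14,16), (16,17).
Pick (0,2); next start ≥ 2 → (3,5); next start ≥ 5 → (6,8); next start ≥ 8 → (8,11); next start ≥ 11 → (14,16); next start ≥ 16 → (16,17).
Selected: (0,2) (3,5) (6,8) (8,11) (14,16) (16,17)

16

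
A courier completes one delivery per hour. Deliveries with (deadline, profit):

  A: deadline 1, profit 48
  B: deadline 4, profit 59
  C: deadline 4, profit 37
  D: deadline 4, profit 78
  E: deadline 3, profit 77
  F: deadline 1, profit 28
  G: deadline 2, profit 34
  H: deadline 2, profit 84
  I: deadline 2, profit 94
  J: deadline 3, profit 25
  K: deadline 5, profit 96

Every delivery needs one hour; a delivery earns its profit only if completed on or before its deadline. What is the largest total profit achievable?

429

Take jobs in profit order; each goes to the latest open slot no later than its deadline.
Profit order: K=96 I=94 H=84 D=78 E=77 B=59 A=48 C=37 G=34 F=28 J=25
Assign: K→slot 5, I→slot 2, H→slot 1, D→slot 4, E→slot 3, B skipped, A skipped, C skipped, G skipped, F skipped, J skipped.
Slots: [1:H] [2:I] [3:E] [4:D] [5:K]
Profit = 84 + 94 + 77 + 78 + 96 = 429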